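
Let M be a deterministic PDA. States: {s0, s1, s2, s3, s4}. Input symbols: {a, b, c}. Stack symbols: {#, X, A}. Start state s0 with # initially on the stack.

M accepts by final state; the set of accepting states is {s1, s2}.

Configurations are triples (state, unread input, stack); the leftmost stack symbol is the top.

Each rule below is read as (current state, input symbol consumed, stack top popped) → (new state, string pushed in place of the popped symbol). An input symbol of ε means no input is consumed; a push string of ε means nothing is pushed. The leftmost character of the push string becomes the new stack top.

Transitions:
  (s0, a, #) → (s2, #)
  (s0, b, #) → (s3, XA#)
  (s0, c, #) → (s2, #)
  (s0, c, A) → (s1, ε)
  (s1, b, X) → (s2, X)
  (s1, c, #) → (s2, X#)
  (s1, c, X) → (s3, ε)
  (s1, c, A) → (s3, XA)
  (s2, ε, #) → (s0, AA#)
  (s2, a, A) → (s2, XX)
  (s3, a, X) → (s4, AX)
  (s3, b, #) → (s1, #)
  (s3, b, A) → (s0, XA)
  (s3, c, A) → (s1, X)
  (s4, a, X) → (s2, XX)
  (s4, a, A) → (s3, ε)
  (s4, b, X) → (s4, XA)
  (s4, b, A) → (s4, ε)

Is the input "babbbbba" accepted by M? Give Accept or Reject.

(s0, babbbbba, #)
  read b, top #: go to s3, push XA# → (s3, abbbbba, XA#)
  read a, top X: go to s4, push AX → (s4, bbbbba, AXA#)
  read b, top A: go to s4, push ε → (s4, bbbba, XA#)
  read b, top X: go to s4, push XA → (s4, bbba, XAA#)
  read b, top X: go to s4, push XA → (s4, bba, XAAA#)
  read b, top X: go to s4, push XA → (s4, ba, XAAAA#)
  read b, top X: go to s4, push XA → (s4, a, XAAAAA#)
  read a, top X: go to s2, push XX → (s2, ε, XXAAAAA#)
All input consumed; state s2 ∈ F.

Accept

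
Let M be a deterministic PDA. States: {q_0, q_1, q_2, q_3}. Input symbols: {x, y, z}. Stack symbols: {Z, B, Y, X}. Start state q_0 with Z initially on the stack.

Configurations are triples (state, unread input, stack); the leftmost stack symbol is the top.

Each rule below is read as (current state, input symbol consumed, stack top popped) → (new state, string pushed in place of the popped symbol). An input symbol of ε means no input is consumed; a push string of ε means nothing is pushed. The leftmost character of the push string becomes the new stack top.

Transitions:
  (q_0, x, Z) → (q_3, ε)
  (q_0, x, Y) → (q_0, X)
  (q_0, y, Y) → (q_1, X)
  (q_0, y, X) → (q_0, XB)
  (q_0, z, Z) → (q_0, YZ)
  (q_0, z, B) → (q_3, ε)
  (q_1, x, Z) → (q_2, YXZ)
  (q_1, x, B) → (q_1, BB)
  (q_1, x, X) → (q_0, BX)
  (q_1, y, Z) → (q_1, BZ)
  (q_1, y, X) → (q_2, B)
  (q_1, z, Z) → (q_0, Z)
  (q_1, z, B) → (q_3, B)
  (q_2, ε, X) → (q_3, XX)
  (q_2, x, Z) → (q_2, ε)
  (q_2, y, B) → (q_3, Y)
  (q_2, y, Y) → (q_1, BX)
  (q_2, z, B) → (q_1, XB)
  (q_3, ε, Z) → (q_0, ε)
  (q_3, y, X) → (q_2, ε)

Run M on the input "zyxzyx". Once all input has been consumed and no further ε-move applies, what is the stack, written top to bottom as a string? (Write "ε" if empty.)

(q_0, zyxzyx, Z)
  read z, top Z: go to q_0, push YZ → (q_0, yxzyx, YZ)
  read y, top Y: go to q_1, push X → (q_1, xzyx, XZ)
  read x, top X: go to q_0, push BX → (q_0, zyx, BXZ)
  read z, top B: go to q_3, push ε → (q_3, yx, XZ)
  read y, top X: go to q_2, push ε → (q_2, x, Z)
  read x, top Z: go to q_2, push ε → (q_2, ε, ε)
All input consumed in state q_2 with stack ε.

ε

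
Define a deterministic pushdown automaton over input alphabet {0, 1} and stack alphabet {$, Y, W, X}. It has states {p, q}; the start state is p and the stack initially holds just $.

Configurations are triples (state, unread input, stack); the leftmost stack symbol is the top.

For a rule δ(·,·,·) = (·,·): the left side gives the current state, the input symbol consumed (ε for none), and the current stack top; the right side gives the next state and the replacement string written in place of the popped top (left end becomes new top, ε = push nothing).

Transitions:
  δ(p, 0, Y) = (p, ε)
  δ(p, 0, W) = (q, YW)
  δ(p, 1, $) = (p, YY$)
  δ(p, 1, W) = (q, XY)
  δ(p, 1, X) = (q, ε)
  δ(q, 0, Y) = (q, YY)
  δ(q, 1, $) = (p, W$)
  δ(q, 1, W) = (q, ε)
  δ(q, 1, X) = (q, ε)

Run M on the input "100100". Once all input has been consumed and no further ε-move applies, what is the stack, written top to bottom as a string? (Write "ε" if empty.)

$

(p, 100100, $)
  read 1, top $: go to p, push YY$ → (p, 00100, YY$)
  read 0, top Y: go to p, push ε → (p, 0100, Y$)
  read 0, top Y: go to p, push ε → (p, 100, $)
  read 1, top $: go to p, push YY$ → (p, 00, YY$)
  read 0, top Y: go to p, push ε → (p, 0, Y$)
  read 0, top Y: go to p, push ε → (p, ε, $)
All input consumed in state p with stack $.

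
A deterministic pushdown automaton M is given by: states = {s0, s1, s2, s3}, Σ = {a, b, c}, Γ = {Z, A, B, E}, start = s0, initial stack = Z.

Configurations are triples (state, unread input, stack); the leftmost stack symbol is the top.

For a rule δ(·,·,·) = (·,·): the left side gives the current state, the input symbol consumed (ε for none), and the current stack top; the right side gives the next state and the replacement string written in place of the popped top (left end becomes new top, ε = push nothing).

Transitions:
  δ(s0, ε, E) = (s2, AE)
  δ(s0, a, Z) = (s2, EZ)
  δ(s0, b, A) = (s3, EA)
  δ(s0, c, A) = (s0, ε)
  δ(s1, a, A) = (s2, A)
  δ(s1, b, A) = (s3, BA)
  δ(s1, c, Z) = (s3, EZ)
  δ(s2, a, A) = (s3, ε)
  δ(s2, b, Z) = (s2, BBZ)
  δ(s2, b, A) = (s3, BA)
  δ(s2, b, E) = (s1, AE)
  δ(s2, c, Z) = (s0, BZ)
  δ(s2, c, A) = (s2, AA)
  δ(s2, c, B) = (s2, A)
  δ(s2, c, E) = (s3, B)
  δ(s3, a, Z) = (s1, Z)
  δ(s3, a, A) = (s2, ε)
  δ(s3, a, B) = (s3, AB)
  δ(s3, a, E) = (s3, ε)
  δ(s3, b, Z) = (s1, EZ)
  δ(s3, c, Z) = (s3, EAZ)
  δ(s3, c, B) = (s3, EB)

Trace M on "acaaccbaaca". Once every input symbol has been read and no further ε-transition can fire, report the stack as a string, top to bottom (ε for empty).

AAZ

(s0, acaaccbaaca, Z)
  read a, top Z: go to s2, push EZ → (s2, caaccbaaca, EZ)
  read c, top E: go to s3, push B → (s3, aaccbaaca, BZ)
  read a, top B: go to s3, push AB → (s3, accbaaca, ABZ)
  read a, top A: go to s2, push ε → (s2, ccbaaca, BZ)
  read c, top B: go to s2, push A → (s2, cbaaca, AZ)
  read c, top A: go to s2, push AA → (s2, baaca, AAZ)
  read b, top A: go to s3, push BA → (s3, aaca, BAAZ)
  read a, top B: go to s3, push AB → (s3, aca, ABAAZ)
  read a, top A: go to s2, push ε → (s2, ca, BAAZ)
  read c, top B: go to s2, push A → (s2, a, AAAZ)
  read a, top A: go to s3, push ε → (s3, ε, AAZ)
All input consumed in state s3 with stack AAZ.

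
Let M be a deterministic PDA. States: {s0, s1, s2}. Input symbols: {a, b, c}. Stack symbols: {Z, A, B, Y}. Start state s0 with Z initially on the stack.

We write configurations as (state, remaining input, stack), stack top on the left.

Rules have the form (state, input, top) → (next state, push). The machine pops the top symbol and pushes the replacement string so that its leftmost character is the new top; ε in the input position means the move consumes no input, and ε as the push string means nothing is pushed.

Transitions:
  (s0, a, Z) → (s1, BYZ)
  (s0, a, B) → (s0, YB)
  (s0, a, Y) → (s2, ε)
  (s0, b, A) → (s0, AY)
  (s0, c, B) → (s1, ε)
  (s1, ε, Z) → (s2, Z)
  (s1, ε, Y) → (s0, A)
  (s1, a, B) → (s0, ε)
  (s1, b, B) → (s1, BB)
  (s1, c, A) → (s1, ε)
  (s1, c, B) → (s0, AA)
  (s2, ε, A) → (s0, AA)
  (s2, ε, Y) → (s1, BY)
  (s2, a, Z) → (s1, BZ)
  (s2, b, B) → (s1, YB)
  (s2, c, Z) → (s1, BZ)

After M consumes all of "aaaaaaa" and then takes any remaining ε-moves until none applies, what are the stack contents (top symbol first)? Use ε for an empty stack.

YZ

(s0, aaaaaaa, Z)
  read a, top Z: go to s1, push BYZ → (s1, aaaaaa, BYZ)
  read a, top B: go to s0, push ε → (s0, aaaaa, YZ)
  read a, top Y: go to s2, push ε → (s2, aaaa, Z)
  read a, top Z: go to s1, push BZ → (s1, aaa, BZ)
  read a, top B: go to s0, push ε → (s0, aa, Z)
  read a, top Z: go to s1, push BYZ → (s1, a, BYZ)
  read a, top B: go to s0, push ε → (s0, ε, YZ)
All input consumed in state s0 with stack YZ.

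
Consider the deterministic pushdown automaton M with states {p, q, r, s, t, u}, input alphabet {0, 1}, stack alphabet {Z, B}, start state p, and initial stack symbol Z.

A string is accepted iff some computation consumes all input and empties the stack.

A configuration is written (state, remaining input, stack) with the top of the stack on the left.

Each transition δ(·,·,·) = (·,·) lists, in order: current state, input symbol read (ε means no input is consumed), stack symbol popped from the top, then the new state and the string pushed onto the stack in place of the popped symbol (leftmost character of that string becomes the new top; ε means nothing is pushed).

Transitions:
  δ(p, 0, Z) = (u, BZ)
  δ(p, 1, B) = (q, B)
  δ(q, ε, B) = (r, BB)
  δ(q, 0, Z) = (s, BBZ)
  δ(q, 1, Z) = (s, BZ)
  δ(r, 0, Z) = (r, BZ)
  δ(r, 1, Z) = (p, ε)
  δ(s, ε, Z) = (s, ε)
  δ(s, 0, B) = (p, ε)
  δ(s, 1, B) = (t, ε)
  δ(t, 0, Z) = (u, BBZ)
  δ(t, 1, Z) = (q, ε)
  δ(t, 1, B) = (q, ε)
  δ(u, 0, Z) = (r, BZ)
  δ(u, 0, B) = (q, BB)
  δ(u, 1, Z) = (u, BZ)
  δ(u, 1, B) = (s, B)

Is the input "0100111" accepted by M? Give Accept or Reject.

(p, 0100111, Z)
  read 0, top Z: go to u, push BZ → (u, 100111, BZ)
  read 1, top B: go to s, push B → (s, 00111, BZ)
  read 0, top B: go to p, push ε → (p, 0111, Z)
  read 0, top Z: go to u, push BZ → (u, 111, BZ)
  read 1, top B: go to s, push B → (s, 11, BZ)
  read 1, top B: go to t, push ε → (t, 1, Z)
  read 1, top Z: go to q, push ε → (q, ε, ε)
All input consumed and the stack is empty.

Accept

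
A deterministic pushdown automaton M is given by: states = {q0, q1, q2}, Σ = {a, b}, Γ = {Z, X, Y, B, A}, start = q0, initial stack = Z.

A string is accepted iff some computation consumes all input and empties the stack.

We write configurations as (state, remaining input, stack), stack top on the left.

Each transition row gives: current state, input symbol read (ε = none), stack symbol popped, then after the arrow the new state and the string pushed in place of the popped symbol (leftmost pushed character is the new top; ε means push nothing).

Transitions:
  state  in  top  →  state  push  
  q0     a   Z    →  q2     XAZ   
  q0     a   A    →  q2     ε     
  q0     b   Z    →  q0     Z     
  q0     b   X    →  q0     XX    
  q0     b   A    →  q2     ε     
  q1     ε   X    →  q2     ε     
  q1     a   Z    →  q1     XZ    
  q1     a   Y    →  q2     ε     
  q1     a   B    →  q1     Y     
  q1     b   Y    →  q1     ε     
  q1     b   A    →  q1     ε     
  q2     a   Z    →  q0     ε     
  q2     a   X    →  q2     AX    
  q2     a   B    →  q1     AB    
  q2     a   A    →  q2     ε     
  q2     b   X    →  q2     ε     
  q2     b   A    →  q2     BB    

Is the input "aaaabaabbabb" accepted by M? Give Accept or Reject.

(q0, aaaabaabbabb, Z) ⊢ (q2, aaabaabbabb, XAZ) ⊢ (q2, aabaabbabb, AXAZ) ⊢ (q2, abaabbabb, XAZ) ⊢ (q2, baabbabb, AXAZ) ⊢ (q2, aabbabb, BBXAZ) ⊢ (q1, abbabb, ABBXAZ)
No transition applies at (q1, abbabb, ABBXAZ); input not fully consumed.

Reject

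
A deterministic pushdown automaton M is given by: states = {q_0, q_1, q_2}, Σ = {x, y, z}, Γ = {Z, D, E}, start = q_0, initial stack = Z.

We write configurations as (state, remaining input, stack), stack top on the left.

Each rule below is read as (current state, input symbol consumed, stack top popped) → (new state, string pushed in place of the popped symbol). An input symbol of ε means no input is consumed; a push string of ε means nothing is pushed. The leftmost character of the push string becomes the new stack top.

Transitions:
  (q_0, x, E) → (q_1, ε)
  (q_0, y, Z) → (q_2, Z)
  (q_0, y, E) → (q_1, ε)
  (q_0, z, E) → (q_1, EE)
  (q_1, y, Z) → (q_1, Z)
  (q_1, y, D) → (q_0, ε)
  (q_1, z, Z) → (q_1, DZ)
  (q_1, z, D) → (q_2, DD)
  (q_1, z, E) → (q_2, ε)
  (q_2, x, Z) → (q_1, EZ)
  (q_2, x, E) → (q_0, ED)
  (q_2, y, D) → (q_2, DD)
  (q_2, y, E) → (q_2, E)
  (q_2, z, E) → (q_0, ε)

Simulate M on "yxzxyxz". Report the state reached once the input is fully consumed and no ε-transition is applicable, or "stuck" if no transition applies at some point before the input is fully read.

(q_0, yxzxyxz, Z)
  read y, top Z: go to q_2, push Z → (q_2, xzxyxz, Z)
  read x, top Z: go to q_1, push EZ → (q_1, zxyxz, EZ)
  read z, top E: go to q_2, push ε → (q_2, xyxz, Z)
  read x, top Z: go to q_1, push EZ → (q_1, yxz, EZ)
No transition for (q_1, y, top E); M blocks with input yxz remaining.

stuck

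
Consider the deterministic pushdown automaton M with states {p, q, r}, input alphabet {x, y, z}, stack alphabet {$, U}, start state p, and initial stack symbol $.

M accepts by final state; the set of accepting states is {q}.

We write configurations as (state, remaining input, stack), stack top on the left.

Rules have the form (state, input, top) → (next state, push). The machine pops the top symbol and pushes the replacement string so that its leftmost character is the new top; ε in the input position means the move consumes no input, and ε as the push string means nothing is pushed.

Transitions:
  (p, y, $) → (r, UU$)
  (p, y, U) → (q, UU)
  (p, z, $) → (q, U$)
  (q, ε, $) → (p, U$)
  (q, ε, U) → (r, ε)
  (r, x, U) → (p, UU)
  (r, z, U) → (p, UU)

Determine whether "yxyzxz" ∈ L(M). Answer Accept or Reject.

Reject

(p, yxyzxz, $)
  read y, top $: go to r, push UU$ → (r, xyzxz, UU$)
  read x, top U: go to p, push UU → (p, yzxz, UUU$)
  read y, top U: go to q, push UU → (q, zxz, UUUU$)
  ε-move, top U: go to r, push ε → (r, zxz, UUU$)
  read z, top U: go to p, push UU → (p, xz, UUUU$)
No transition applies at (p, xz, UUUU$); input not fully consumed.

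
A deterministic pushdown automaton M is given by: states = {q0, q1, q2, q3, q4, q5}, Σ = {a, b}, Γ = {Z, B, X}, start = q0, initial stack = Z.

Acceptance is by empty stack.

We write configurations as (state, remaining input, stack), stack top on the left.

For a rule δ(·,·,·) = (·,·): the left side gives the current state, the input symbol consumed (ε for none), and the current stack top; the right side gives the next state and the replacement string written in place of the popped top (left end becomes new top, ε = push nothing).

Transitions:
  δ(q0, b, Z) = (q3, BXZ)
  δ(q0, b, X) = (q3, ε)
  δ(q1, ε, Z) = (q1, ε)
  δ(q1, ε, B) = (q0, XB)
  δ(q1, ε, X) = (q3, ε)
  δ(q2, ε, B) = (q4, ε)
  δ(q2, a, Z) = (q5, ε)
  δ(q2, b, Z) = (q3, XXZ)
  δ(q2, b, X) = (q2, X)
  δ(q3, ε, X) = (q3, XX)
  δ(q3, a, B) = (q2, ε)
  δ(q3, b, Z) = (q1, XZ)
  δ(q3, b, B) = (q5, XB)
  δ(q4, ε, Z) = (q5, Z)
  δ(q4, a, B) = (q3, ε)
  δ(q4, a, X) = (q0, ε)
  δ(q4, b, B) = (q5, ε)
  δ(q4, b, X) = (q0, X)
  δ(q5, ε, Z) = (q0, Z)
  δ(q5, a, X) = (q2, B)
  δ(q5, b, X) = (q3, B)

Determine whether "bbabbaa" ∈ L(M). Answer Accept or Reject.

(q0, bbabbaa, Z) ⊢ (q3, babbaa, BXZ) ⊢ (q5, abbaa, XBXZ) ⊢ (q2, bbaa, BBXZ) ⊢ (q4, bbaa, BXZ) ⊢ (q5, baa, XZ) ⊢ (q3, aa, BZ) ⊢ (q2, a, Z) ⊢ (q5, ε, ε)
All input consumed and the stack is empty.

Accept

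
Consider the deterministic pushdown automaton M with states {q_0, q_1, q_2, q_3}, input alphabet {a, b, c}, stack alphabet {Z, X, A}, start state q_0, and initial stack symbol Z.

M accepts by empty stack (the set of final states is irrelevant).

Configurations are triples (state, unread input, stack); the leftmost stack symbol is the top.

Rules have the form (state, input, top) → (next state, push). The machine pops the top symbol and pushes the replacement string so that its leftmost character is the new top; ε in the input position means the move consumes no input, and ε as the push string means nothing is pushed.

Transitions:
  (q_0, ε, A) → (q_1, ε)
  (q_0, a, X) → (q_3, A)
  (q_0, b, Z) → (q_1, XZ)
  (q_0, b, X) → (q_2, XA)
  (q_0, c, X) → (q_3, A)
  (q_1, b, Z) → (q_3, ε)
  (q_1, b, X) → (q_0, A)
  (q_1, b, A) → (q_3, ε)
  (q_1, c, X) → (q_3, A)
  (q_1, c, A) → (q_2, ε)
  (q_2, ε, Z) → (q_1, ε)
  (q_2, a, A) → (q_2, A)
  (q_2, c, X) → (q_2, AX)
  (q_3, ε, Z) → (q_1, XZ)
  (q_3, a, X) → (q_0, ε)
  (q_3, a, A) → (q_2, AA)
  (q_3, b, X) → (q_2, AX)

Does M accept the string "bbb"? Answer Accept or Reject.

Accept

(q_0, bbb, Z) ⊢ (q_1, bb, XZ) ⊢ (q_0, b, AZ) ⊢ (q_1, b, Z) ⊢ (q_3, ε, ε)
All input consumed and the stack is empty.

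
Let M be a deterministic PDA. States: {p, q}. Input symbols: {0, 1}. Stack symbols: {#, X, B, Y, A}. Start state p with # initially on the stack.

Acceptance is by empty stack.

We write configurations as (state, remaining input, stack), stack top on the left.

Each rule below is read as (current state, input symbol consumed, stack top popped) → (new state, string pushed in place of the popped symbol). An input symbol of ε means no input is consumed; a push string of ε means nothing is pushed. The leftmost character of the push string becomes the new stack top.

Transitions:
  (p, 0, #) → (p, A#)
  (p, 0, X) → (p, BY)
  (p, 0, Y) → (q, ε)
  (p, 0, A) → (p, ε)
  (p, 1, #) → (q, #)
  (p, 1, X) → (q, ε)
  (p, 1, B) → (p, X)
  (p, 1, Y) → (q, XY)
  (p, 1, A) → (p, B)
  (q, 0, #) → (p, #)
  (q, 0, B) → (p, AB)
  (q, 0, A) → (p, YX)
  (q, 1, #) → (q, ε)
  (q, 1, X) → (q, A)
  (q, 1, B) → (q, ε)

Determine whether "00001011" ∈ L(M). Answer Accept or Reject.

Accept

(p, 00001011, #)
  read 0, top #: go to p, push A# → (p, 0001011, A#)
  read 0, top A: go to p, push ε → (p, 001011, #)
  read 0, top #: go to p, push A# → (p, 01011, A#)
  read 0, top A: go to p, push ε → (p, 1011, #)
  read 1, top #: go to q, push # → (q, 011, #)
  read 0, top #: go to p, push # → (p, 11, #)
  read 1, top #: go to q, push # → (q, 1, #)
  read 1, top #: go to q, push ε → (q, ε, ε)
All input consumed and the stack is empty.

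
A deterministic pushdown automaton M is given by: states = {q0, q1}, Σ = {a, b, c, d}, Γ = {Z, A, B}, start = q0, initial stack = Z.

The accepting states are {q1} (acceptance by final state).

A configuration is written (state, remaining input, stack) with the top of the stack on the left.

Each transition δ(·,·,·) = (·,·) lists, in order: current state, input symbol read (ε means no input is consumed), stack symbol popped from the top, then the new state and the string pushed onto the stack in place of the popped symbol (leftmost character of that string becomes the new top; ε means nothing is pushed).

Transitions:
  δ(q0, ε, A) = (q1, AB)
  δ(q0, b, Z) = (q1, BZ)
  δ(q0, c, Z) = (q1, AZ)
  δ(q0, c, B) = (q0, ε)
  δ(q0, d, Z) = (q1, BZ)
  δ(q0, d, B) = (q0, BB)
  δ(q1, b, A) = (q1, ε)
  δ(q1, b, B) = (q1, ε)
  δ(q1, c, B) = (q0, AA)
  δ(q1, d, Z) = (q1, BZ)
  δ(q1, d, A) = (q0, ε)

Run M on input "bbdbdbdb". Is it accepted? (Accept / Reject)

(q0, bbdbdbdb, Z)
  read b, top Z: go to q1, push BZ → (q1, bdbdbdb, BZ)
  read b, top B: go to q1, push ε → (q1, dbdbdb, Z)
  read d, top Z: go to q1, push BZ → (q1, bdbdb, BZ)
  read b, top B: go to q1, push ε → (q1, dbdb, Z)
  read d, top Z: go to q1, push BZ → (q1, bdb, BZ)
  read b, top B: go to q1, push ε → (q1, db, Z)
  read d, top Z: go to q1, push BZ → (q1, b, BZ)
  read b, top B: go to q1, push ε → (q1, ε, Z)
All input consumed; state q1 ∈ F.

Accept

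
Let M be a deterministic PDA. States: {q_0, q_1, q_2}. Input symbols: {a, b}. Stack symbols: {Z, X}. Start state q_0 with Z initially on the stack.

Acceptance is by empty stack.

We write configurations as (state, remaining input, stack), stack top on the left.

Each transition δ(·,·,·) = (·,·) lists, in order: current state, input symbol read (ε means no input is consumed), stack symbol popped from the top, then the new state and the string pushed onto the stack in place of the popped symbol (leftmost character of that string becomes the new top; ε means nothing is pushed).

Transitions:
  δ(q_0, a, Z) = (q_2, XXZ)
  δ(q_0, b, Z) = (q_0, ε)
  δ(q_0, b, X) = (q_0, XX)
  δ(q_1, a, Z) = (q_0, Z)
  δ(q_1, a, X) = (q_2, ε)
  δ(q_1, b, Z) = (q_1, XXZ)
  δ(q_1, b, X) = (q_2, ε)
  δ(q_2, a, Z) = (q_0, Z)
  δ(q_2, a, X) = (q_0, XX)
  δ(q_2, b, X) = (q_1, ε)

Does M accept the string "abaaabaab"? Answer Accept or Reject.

Accept

(q_0, abaaabaab, Z)
  read a, top Z: go to q_2, push XXZ → (q_2, baaabaab, XXZ)
  read b, top X: go to q_1, push ε → (q_1, aaabaab, XZ)
  read a, top X: go to q_2, push ε → (q_2, aabaab, Z)
  read a, top Z: go to q_0, push Z → (q_0, abaab, Z)
  read a, top Z: go to q_2, push XXZ → (q_2, baab, XXZ)
  read b, top X: go to q_1, push ε → (q_1, aab, XZ)
  read a, top X: go to q_2, push ε → (q_2, ab, Z)
  read a, top Z: go to q_0, push Z → (q_0, b, Z)
  read b, top Z: go to q_0, push ε → (q_0, ε, ε)
All input consumed and the stack is empty.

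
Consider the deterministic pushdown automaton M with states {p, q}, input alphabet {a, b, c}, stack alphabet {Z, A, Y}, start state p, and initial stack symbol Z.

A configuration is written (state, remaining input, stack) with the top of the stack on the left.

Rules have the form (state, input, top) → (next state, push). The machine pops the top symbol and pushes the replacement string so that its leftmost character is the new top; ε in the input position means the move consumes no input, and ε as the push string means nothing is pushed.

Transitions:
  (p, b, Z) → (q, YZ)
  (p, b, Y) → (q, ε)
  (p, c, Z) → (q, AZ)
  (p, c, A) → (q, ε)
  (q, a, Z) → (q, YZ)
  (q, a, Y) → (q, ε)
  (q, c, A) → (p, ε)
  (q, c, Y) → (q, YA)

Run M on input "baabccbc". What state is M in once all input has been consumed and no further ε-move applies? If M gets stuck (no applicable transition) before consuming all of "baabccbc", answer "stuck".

stuck

(p, baabccbc, Z)
  read b, top Z: go to q, push YZ → (q, aabccbc, YZ)
  read a, top Y: go to q, push ε → (q, abccbc, Z)
  read a, top Z: go to q, push YZ → (q, bccbc, YZ)
No transition for (q, b, top Y); M blocks with input bccbc remaining.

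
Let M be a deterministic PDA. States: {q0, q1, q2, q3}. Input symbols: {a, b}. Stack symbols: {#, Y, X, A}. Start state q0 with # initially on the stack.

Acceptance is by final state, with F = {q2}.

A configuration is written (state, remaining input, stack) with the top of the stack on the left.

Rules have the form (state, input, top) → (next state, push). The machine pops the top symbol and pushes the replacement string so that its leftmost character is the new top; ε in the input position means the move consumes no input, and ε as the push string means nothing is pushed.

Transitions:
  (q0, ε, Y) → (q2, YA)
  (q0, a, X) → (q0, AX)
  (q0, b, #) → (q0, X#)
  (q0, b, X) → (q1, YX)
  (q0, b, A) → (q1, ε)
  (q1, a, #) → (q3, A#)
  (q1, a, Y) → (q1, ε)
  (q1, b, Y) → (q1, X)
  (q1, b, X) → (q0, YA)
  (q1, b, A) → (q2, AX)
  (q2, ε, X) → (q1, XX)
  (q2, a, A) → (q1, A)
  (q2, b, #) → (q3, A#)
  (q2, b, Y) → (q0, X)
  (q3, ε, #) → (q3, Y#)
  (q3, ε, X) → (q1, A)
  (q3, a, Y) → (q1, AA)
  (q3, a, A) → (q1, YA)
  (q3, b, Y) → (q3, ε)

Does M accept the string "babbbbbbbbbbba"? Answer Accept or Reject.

(q0, babbbbbbbbbbba, #)
  read b, top #: go to q0, push X# → (q0, abbbbbbbbbbba, X#)
  read a, top X: go to q0, push AX → (q0, bbbbbbbbbbba, AX#)
  read b, top A: go to q1, push ε → (q1, bbbbbbbbbba, X#)
  read b, top X: go to q0, push YA → (q0, bbbbbbbbba, YA#)
  ε-move, top Y: go to q2, push YA → (q2, bbbbbbbbba, YAA#)
  read b, top Y: go to q0, push X → (q0, bbbbbbbba, XAA#)
  read b, top X: go to q1, push YX → (q1, bbbbbbba, YXAA#)
  read b, top Y: go to q1, push X → (q1, bbbbbba, XXAA#)
  read b, top X: go to q0, push YA → (q0, bbbbba, YAXAA#)
  ε-move, top Y: go to q2, push YA → (q2, bbbbba, YAAXAA#)
  read b, top Y: go to q0, push X → (q0, bbbba, XAAXAA#)
  read b, top X: go to q1, push YX → (q1, bbba, YXAAXAA#)
  read b, top Y: go to q1, push X → (q1, bba, XXAAXAA#)
  read b, top X: go to q0, push YA → (q0, ba, YAXAAXAA#)
  ε-move, top Y: go to q2, push YA → (q2, ba, YAAXAAXAA#)
  read b, top Y: go to q0, push X → (q0, a, XAAXAAXAA#)
  read a, top X: go to q0, push AX → (q0, ε, AXAAXAAXAA#)
All input consumed; state q0 ∉ F and no further ε-move applies.

Reject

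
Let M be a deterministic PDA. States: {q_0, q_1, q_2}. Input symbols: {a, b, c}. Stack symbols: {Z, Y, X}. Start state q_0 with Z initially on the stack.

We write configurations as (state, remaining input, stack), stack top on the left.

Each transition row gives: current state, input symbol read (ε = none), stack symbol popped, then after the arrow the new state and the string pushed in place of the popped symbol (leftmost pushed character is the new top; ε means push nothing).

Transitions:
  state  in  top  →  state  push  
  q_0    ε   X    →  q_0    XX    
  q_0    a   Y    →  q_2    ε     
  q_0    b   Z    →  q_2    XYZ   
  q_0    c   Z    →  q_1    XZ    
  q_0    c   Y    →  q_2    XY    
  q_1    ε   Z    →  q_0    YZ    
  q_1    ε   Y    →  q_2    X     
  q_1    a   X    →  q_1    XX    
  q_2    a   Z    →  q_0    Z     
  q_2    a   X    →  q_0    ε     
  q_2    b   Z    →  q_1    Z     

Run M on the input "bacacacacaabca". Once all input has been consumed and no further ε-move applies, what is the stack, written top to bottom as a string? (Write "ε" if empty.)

YZ

(q_0, bacacacacaabca, Z) ⊢ (q_2, acacacacaabca, XYZ) ⊢ (q_0, cacacacaabca, YZ) ⊢ (q_2, acacacaabca, XYZ) ⊢ (q_0, cacacaabca, YZ) ⊢ (q_2, acacaabca, XYZ) ⊢ (q_0, cacaabca, YZ) ⊢ (q_2, acaabca, XYZ) ⊢ (q_0, caabca, YZ) ⊢ (q_2, aabca, XYZ) ⊢ (q_0, abca, YZ) ⊢ (q_2, bca, Z) ⊢ (q_1, ca, Z) ⊢ (q_0, ca, YZ) ⊢ (q_2, a, XYZ) ⊢ (q_0, ε, YZ)
All input consumed in state q_0 with stack YZ.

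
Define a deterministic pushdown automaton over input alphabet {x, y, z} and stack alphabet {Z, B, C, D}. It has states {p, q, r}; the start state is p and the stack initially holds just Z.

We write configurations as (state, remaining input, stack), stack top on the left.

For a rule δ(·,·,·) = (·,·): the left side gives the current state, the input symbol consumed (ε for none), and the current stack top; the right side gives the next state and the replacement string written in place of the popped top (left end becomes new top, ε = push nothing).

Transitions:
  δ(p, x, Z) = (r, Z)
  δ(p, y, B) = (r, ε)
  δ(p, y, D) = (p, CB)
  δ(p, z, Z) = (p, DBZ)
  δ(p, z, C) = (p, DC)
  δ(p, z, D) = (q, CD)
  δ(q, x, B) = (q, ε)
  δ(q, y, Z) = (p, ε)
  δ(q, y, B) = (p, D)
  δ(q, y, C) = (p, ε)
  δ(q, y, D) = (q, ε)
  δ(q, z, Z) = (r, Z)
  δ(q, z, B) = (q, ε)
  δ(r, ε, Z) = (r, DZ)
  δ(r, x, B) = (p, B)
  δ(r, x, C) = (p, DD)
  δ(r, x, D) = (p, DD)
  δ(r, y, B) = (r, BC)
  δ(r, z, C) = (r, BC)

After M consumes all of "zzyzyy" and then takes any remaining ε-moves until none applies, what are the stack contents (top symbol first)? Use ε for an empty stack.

(p, zzyzyy, Z)
  read z, top Z: go to p, push DBZ → (p, zyzyy, DBZ)
  read z, top D: go to q, push CD → (q, yzyy, CDBZ)
  read y, top C: go to p, push ε → (p, zyy, DBZ)
  read z, top D: go to q, push CD → (q, yy, CDBZ)
  read y, top C: go to p, push ε → (p, y, DBZ)
  read y, top D: go to p, push CB → (p, ε, CBBZ)
All input consumed in state p with stack CBBZ.

CBBZ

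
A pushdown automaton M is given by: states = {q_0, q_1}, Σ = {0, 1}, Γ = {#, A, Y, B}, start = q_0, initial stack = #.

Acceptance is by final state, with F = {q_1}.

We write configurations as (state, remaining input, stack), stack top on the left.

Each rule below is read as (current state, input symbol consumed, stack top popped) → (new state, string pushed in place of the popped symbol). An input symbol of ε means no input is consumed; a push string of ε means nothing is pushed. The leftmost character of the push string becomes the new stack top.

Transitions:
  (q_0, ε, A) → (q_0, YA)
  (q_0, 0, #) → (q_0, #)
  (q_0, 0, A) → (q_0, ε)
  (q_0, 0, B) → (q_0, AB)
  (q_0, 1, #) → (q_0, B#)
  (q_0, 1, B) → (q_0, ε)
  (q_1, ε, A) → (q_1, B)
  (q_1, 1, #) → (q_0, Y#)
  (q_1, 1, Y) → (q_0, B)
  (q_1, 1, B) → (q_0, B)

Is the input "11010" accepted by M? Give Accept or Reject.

No computation consumes all input and reaches a final state.

Reject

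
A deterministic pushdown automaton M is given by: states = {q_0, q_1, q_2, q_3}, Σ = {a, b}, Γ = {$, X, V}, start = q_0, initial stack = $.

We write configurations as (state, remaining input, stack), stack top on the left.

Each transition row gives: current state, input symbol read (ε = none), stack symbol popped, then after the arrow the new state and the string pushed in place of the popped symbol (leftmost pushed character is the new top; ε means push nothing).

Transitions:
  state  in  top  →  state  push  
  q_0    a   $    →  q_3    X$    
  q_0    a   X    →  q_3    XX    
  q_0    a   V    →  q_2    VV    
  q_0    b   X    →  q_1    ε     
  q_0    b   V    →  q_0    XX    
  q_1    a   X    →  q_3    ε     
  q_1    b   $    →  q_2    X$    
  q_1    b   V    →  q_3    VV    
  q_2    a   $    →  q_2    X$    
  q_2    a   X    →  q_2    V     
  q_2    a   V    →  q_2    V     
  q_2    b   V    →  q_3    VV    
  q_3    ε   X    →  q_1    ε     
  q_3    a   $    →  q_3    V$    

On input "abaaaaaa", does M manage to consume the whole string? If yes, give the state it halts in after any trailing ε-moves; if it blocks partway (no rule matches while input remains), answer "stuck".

(q_0, abaaaaaa, $)
  read a, top $: go to q_3, push X$ → (q_3, baaaaaa, X$)
  ε-move, top X: go to q_1, push ε → (q_1, baaaaaa, $)
  read b, top $: go to q_2, push X$ → (q_2, aaaaaa, X$)
  read a, top X: go to q_2, push V → (q_2, aaaaa, V$)
  read a, top V: go to q_2, push V → (q_2, aaaa, V$)
  read a, top V: go to q_2, push V → (q_2, aaa, V$)
  read a, top V: go to q_2, push V → (q_2, aa, V$)
  read a, top V: go to q_2, push V → (q_2, a, V$)
  read a, top V: go to q_2, push V → (q_2, ε, V$)
All input consumed; M is in state q_2.

q_2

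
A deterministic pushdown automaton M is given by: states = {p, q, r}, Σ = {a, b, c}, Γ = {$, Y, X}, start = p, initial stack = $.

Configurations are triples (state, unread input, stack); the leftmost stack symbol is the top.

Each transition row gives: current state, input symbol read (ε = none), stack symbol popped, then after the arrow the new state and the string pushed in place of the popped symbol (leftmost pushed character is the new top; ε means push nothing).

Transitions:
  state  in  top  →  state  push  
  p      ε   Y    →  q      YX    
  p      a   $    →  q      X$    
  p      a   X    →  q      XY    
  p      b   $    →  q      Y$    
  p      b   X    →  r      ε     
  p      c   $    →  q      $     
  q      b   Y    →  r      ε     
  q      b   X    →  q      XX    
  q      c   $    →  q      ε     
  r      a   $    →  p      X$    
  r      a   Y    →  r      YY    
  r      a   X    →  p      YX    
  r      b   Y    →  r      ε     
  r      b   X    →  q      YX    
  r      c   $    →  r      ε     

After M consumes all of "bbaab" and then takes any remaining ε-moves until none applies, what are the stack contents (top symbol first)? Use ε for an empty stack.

(p, bbaab, $)
  read b, top $: go to q, push Y$ → (q, baab, Y$)
  read b, top Y: go to r, push ε → (r, aab, $)
  read a, top $: go to p, push X$ → (p, ab, X$)
  read a, top X: go to q, push XY → (q, b, XY$)
  read b, top X: go to q, push XX → (q, ε, XXY$)
All input consumed in state q with stack XXY$.

XXY$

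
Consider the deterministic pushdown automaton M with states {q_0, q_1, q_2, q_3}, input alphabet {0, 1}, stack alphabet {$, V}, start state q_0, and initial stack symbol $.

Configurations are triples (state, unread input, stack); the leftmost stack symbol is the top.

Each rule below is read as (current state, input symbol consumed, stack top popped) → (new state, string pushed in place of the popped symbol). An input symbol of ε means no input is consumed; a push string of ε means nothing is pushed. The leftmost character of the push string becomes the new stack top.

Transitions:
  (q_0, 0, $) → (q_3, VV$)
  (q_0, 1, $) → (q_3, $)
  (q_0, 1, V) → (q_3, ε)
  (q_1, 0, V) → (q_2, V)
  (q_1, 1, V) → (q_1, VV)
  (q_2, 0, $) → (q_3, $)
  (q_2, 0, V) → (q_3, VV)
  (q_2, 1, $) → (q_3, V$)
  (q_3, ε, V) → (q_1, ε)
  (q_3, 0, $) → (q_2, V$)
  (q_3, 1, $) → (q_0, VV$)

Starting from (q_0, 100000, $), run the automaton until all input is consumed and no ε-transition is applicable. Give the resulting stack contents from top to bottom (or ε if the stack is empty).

(q_0, 100000, $)
  read 1, top $: go to q_3, push $ → (q_3, 00000, $)
  read 0, top $: go to q_2, push V$ → (q_2, 0000, V$)
  read 0, top V: go to q_3, push VV → (q_3, 000, VV$)
  ε-move, top V: go to q_1, push ε → (q_1, 000, V$)
  read 0, top V: go to q_2, push V → (q_2, 00, V$)
  read 0, top V: go to q_3, push VV → (q_3, 0, VV$)
  ε-move, top V: go to q_1, push ε → (q_1, 0, V$)
  read 0, top V: go to q_2, push V → (q_2, ε, V$)
All input consumed in state q_2 with stack V$.

V$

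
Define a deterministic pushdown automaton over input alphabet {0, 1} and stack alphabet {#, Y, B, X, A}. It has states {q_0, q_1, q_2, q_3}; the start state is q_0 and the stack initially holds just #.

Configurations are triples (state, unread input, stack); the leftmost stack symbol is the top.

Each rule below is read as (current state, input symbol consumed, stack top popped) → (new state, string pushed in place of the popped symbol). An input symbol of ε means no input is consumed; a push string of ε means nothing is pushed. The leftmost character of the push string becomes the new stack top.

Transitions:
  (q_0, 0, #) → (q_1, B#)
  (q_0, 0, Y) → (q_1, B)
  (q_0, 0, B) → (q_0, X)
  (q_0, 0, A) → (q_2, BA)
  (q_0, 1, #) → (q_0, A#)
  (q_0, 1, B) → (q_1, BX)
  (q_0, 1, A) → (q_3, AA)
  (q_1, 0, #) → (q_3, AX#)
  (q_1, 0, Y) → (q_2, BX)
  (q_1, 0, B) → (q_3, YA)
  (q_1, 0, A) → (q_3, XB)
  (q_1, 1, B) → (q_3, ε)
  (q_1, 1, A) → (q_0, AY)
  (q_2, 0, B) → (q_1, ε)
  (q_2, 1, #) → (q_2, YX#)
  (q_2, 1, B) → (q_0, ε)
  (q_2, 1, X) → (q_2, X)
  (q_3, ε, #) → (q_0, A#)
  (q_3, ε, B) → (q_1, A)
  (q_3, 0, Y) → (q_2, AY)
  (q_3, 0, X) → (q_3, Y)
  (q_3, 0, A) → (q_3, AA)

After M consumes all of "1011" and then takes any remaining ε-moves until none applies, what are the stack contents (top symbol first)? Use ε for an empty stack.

(q_0, 1011, #)
  read 1, top #: go to q_0, push A# → (q_0, 011, A#)
  read 0, top A: go to q_2, push BA → (q_2, 11, BA#)
  read 1, top B: go to q_0, push ε → (q_0, 1, A#)
  read 1, top A: go to q_3, push AA → (q_3, ε, AA#)
All input consumed in state q_3 with stack AA#.

AA#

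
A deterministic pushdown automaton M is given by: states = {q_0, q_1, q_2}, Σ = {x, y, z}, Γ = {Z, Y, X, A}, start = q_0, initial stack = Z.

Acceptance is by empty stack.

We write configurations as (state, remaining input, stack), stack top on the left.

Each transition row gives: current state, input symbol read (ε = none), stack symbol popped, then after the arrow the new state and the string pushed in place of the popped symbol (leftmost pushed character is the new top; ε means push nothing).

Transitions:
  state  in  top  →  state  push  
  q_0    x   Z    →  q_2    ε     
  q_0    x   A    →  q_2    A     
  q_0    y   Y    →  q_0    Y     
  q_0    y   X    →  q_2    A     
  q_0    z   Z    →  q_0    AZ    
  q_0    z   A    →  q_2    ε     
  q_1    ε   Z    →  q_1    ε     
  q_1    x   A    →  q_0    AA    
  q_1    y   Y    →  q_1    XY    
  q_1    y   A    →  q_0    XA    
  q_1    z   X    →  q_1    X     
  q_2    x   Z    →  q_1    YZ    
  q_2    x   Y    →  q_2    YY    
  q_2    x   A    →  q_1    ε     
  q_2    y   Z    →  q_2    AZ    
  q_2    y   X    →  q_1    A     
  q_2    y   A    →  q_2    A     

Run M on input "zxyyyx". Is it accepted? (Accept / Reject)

(q_0, zxyyyx, Z)
  read z, top Z: go to q_0, push AZ → (q_0, xyyyx, AZ)
  read x, top A: go to q_2, push A → (q_2, yyyx, AZ)
  read y, top A: go to q_2, push A → (q_2, yyx, AZ)
  read y, top A: go to q_2, push A → (q_2, yx, AZ)
  read y, top A: go to q_2, push A → (q_2, x, AZ)
  read x, top A: go to q_1, push ε → (q_1, ε, Z)
  ε-move, top Z: go to q_1, push ε → (q_1, ε, ε)
All input consumed and the stack is empty.

Accept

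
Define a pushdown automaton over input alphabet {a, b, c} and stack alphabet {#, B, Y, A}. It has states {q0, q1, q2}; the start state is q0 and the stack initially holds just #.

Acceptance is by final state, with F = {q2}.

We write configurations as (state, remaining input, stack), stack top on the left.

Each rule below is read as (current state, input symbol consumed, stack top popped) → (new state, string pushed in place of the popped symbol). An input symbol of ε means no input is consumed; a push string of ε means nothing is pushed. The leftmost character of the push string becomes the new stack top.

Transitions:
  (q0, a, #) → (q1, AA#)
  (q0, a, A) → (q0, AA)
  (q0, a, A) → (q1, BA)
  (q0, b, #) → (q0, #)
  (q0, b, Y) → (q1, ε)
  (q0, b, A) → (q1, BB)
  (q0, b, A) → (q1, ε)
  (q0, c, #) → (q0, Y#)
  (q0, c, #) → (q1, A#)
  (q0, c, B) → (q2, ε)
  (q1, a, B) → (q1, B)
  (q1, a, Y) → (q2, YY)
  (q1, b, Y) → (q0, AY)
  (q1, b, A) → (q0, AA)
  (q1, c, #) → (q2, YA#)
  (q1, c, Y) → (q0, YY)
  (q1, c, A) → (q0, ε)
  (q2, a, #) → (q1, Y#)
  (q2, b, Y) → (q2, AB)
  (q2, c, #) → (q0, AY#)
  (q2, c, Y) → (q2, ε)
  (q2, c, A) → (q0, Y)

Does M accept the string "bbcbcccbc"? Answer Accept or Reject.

One accepting computation: (q0, bbcbcccbc, #) ⊢ (q0, bcbcccbc, #) ⊢ (q0, cbcccbc, #) ⊢ (q0, bcccbc, Y#) ⊢ (q1, cccbc, #) ⊢ (q2, ccbc, YA#) ⊢ (q2, cbc, A#) ⊢ (q0, bc, Y#) ⊢ (q1, c, #) ⊢ (q2, ε, YA#)
All input consumed and state q2 ∈ F.

Accept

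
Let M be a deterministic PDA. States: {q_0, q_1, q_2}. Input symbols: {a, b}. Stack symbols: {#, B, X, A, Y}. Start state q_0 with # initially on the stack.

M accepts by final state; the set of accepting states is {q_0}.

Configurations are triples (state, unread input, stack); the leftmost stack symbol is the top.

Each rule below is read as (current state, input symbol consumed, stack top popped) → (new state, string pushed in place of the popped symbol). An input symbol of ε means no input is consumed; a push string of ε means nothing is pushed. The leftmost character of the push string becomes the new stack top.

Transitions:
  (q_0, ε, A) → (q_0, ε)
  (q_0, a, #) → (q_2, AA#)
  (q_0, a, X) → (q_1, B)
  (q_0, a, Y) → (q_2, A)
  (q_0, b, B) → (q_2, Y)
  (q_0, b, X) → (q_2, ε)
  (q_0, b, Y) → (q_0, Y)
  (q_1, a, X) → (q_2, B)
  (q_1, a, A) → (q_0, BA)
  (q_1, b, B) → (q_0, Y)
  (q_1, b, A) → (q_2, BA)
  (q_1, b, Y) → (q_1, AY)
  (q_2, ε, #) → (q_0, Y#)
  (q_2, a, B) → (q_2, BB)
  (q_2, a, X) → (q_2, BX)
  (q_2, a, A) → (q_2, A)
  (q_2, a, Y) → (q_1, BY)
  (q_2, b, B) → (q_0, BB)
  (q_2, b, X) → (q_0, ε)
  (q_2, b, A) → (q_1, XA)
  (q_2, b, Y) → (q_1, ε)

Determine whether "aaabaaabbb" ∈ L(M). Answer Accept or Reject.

(q_0, aaabaaabbb, #)
  read a, top #: go to q_2, push AA# → (q_2, aabaaabbb, AA#)
  read a, top A: go to q_2, push A → (q_2, abaaabbb, AA#)
  read a, top A: go to q_2, push A → (q_2, baaabbb, AA#)
  read b, top A: go to q_1, push XA → (q_1, aaabbb, XAA#)
  read a, top X: go to q_2, push B → (q_2, aabbb, BAA#)
  read a, top B: go to q_2, push BB → (q_2, abbb, BBAA#)
  read a, top B: go to q_2, push BB → (q_2, bbb, BBBAA#)
  read b, top B: go to q_0, push BB → (q_0, bb, BBBBAA#)
  read b, top B: go to q_2, push Y → (q_2, b, YBBBAA#)
  read b, top Y: go to q_1, push ε → (q_1, ε, BBBAA#)
All input consumed; state q_1 ∉ F and no further ε-move applies.

Reject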